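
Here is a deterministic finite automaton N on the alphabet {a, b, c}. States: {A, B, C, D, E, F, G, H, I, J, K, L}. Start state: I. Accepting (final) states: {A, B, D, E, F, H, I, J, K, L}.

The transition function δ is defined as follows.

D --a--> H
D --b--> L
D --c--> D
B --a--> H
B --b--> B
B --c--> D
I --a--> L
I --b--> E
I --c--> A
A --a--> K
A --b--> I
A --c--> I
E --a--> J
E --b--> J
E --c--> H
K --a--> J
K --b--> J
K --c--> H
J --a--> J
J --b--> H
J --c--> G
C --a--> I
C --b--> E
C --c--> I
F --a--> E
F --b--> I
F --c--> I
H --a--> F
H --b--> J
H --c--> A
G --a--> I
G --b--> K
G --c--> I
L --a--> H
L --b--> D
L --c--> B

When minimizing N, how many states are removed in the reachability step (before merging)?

Starting at I and following transitions, the reachable set is {A, B, D, E, F, G, H, I, J, K, L}. That leaves C unreachable — 1 in total.

1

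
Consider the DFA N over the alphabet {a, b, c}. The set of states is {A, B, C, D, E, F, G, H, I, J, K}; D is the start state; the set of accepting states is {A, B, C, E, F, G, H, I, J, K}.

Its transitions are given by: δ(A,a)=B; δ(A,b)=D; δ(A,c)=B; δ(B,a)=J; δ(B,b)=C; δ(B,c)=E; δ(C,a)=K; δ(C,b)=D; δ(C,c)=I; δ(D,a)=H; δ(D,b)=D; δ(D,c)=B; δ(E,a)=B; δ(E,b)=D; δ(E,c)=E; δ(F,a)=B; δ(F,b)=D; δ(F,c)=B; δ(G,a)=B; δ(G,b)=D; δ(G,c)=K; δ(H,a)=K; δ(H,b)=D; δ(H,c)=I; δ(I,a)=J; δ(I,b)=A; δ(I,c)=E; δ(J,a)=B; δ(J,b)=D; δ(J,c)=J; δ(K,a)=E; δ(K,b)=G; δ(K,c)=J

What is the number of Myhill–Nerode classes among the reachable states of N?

First remove the unreachable states {F}; 10 states remain.
P0 = {A,B,C,E,G,H,I,J,K} | {D}.
Split {A,B,C,E,G,H,I,J,K} by δ(·,b) → {A,C,E,G,H,J} and {B,I,K}.
Refine {A,C,E,G,H,J} on symbol c: members go to different blocks, giving {A,C,G,H} and {E,J}.
No further refinement is possible. Final partition (4 blocks): {A,C,G,H} | {D} | {B,I,K} | {E,J}.

4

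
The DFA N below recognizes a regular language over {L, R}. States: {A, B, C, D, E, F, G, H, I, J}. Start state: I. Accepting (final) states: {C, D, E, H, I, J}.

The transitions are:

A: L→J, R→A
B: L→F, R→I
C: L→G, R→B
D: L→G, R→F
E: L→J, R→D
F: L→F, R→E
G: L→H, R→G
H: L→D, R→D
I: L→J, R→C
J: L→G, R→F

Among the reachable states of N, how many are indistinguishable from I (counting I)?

States {A} cannot be reached from the start state, so discard them.
P0 = {C,D,E,H,I,J} | {B,F,G}.
On input L, block {C,D,E,H,I,J} splits into {C,D,J} and {E,H,I}.
Refine {B,F,G} on symbol L: members go to different blocks, giving {B,F} and {G}.
No further refinement is possible. Final partition (4 blocks): {C,D,J} | {B,F} | {E,H,I} | {G}.
The equivalence class containing I is {E,H,I}, of size 3.

3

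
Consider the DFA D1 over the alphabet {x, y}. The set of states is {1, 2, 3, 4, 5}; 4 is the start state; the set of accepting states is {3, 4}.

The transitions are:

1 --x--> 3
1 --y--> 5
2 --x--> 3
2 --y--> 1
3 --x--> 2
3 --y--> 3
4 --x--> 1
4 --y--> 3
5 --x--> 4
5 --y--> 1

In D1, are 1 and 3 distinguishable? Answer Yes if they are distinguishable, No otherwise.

P0 = {3,4} | {1,2,5}.
The partition is now stable with 2 blocks: {3,4} | {1,2,5}.
1 and 3 end up in different blocks, so they are distinguishable. For instance, the string 'ε' is accepted from only 3.

Yes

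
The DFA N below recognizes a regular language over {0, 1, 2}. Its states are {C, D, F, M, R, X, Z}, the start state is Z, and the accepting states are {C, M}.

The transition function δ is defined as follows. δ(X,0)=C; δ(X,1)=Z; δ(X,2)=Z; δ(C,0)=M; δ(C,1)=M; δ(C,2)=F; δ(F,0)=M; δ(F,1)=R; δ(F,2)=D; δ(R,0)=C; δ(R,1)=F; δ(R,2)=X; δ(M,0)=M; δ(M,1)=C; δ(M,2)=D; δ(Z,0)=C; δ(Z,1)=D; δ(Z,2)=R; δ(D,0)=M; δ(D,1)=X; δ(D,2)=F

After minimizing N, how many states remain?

Every state is reachable, so we keep all 7.
Start with accepting vs non-accepting: {C,M} | {D,F,R,X,Z}.
No further refinement is possible. Final partition (2 blocks): {C,M} | {D,F,R,X,Z}.

2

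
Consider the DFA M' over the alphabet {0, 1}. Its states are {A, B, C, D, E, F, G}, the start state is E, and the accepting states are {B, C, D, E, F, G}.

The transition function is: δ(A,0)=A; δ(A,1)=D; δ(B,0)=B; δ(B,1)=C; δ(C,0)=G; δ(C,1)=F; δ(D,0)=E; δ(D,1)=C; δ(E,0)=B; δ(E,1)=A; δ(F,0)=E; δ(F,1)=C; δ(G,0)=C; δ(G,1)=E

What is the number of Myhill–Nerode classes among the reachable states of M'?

6

P0 = {B,C,D,E,F,G} | {A}.
Split {B,C,D,E,F,G} by δ(·,1) → {B,C,D,F,G} and {E}.
Refine {B,C,D,F,G} on symbol 0: members go to different blocks, giving {B,C,G} and {D,F}.
Refine {B,C,G} on symbol 1: members go to different blocks, giving {B} and {C} and {G}.
No further refinement is possible. Final partition (6 blocks): {B} | {A} | {E} | {D,F} | {C} | {G}.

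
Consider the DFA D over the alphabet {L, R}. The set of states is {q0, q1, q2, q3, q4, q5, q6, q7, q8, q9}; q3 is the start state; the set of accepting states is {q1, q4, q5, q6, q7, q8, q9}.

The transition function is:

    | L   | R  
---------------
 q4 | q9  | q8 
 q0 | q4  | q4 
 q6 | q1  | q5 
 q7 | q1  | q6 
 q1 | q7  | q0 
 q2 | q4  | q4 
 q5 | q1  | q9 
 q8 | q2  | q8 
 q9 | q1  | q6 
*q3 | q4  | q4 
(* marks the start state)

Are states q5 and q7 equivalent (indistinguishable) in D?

Every state is reachable, so we keep all 10.
P0 = {q1,q4,q5,q6,q7,q8,q9} | {q0,q2,q3}.
Split {q1,q4,q5,q6,q7,q8,q9} by δ(·,L) → {q1,q4,q5,q6,q7,q9} and {q8}.
Refine {q1,q4,q5,q6,q7,q9} on symbol R: members go to different blocks, giving {q5,q6,q7,q9} and {q1} and {q4}.
The partition is now stable with 5 blocks: {q5,q6,q7,q9} | {q0,q2,q3} | {q8} | {q1} | {q4}.
q5 and q7 lie in the same block of the stable partition, so they are equivalent — no string distinguishes them.

Yes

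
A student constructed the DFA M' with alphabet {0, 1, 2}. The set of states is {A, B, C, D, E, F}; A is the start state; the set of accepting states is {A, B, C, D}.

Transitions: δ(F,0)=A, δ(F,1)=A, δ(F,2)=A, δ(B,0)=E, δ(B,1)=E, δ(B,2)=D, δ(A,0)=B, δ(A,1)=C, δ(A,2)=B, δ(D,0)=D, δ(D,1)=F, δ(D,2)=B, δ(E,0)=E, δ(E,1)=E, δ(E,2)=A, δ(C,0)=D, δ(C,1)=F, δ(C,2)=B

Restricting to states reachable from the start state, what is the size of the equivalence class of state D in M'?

All states are reachable from the start state.
Start with accepting vs non-accepting: {A,B,C,D} | {E,F}.
On input 0, block {A,B,C,D} splits into {A,C,D} and {B}.
Split {A,C,D} by δ(·,0) → {C,D} and {A}.
On input 0, block {E,F} splits into {E} and {F}.
The partition is now stable with 5 blocks: {C,D} | {E} | {B} | {A} | {F}.
State D belongs to the block {C,D}, which has 2 states.

2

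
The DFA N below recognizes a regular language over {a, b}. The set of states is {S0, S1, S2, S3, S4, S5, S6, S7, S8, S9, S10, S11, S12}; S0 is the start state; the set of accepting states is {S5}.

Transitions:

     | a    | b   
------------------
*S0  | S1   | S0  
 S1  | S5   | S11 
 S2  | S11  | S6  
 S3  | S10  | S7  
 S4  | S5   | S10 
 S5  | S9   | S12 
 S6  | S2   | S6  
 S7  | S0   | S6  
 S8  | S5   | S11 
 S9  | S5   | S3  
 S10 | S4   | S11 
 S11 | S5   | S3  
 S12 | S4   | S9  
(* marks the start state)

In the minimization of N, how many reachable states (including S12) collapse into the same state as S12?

States {S8} cannot be reached from the start state, so discard them.
P0 = {S5} | {S0,S1,S2,S3,S4,S6,S7,S9,S10,S11,S12}.
Split {S0,S1,S2,S3,S4,S6,S7,S9,S10,S11,S12} by δ(·,a) → {S0,S2,S3,S6,S7,S10,S12} and {S1,S4,S9,S11}.
On input a, block {S0,S2,S3,S6,S7,S10,S12} splits into {S0,S2,S10,S12} and {S3,S6,S7}.
Split {S0,S2,S10,S12} by δ(·,b) → {S10,S12} and {S0} and {S2}.
Refine {S1,S4,S9,S11} on symbol b: members go to different blocks, giving {S9,S11} and {S1} and {S4}.
Split {S3,S6,S7} by δ(·,a) → {S3} and {S6} and {S7}.
Stable partition: {S5} | {S10,S12} | {S9,S11} | {S3} | {S0} | {S2} | {S1} | {S4} | {S6} | {S7} — 10 equivalence classes.
The equivalence class containing S12 is {S10,S12}, of size 2.

2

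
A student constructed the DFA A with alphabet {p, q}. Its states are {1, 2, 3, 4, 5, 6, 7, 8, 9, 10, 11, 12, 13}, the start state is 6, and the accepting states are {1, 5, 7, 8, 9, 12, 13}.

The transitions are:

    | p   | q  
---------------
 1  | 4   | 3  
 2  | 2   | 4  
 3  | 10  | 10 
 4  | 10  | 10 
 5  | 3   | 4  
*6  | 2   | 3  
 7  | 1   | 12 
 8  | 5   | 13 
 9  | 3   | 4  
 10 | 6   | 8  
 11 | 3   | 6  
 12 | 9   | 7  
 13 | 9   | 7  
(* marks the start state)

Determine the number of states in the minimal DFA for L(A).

Reachable states from the start: {1,2,3,4,5,6,7,8,9,10,12,13}. Unreachable: {11} — drop them.
Initial partition by acceptance: {1,5,7,8,9,12,13} | {2,3,4,6,10}.
On input p, block {1,5,7,8,9,12,13} splits into {7,8,12,13} and {1,5,9}.
Refine {2,3,4,6,10} on symbol q: members go to different blocks, giving {2,3,4,6} and {10}.
On input p, block {2,3,4,6} splits into {2,6} and {3,4}.
No further refinement is possible. Final partition (5 blocks): {7,8,12,13} | {2,6} | {1,5,9} | {10} | {3,4}.

5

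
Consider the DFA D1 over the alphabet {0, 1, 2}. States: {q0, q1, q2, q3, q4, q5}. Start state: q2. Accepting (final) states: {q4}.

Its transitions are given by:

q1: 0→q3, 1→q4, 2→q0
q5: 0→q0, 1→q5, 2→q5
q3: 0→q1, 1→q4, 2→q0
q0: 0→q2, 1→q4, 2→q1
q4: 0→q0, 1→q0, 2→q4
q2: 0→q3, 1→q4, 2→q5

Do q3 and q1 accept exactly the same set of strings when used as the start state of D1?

P0 = {q4} | {q0,q1,q2,q3,q5}.
On input 1, block {q0,q1,q2,q3,q5} splits into {q0,q1,q2,q3} and {q5}.
Refine {q0,q1,q2,q3} on symbol 2: members go to different blocks, giving {q0,q1,q3} and {q2}.
Refine {q0,q1,q3} on symbol 0: members go to different blocks, giving {q1,q3} and {q0}.
The partition is now stable with 5 blocks: {q4} | {q1,q3} | {q5} | {q2} | {q0}.
q3 and q1 lie in the same block of the stable partition, so they are equivalent — no string distinguishes them.

Yes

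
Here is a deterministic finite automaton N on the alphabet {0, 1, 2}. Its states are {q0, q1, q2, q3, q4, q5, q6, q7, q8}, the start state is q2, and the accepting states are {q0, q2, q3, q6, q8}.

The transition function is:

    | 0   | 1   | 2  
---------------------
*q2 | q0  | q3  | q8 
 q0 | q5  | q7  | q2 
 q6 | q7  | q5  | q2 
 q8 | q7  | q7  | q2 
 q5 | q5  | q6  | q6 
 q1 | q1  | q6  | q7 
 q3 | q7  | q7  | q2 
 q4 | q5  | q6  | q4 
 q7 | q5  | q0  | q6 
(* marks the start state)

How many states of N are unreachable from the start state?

2

No path from q2 leads to q1, q4; the other 7 states are all reachable.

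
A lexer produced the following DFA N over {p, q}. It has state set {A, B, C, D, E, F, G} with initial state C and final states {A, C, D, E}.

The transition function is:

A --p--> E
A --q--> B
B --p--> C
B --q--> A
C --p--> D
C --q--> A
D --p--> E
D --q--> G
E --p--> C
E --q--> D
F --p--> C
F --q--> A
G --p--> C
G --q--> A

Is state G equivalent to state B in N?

Yes

First remove the unreachable states {F}; 6 states remain.
P0 = {A,C,D,E} | {B,G}.
Refine {A,C,D,E} on symbol q: members go to different blocks, giving {A,D} and {C,E}.
On input p, block {C,E} splits into {C} and {E}.
Stable partition: {A,D} | {B,G} | {C} | {E} — 4 equivalence classes.
G and B lie in the same block of the stable partition, so they are equivalent — no string distinguishes them.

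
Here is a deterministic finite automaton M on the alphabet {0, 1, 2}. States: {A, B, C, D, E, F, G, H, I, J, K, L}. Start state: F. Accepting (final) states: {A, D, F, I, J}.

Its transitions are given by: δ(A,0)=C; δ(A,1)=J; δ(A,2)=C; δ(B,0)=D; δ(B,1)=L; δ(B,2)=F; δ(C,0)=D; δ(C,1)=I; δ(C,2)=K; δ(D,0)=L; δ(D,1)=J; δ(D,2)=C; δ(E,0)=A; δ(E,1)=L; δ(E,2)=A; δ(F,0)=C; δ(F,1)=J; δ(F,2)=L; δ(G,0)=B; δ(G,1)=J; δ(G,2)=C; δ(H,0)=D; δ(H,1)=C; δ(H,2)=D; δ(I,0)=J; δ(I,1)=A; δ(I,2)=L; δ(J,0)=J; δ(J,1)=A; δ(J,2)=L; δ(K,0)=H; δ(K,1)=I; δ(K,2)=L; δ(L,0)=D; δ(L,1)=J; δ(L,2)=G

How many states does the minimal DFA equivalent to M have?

States {E} cannot be reached from the start state, so discard them.
Start with accepting vs non-accepting: {A,D,F,I,J} | {B,C,G,H,K,L}.
On input 0, block {A,D,F,I,J} splits into {A,D,F} and {I,J}.
Refine {B,C,G,H,K,L} on symbol 0: members go to different blocks, giving {B,C,H,L} and {G,K}.
On input 1, block {B,C,H,L} splits into {B,H} and {C,L}.
Stable partition: {A,D,F} | {B,H} | {I,J} | {G,K} | {C,L} — 5 equivalence classes.

5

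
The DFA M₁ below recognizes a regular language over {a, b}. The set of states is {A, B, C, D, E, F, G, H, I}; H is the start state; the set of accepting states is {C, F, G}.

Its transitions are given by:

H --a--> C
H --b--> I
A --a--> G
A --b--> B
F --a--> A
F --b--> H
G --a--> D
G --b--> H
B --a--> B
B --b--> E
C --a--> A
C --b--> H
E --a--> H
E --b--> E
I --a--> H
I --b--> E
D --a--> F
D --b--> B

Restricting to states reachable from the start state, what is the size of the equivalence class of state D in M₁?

All states are reachable from the start state.
P0 = {C,F,G} | {A,B,D,E,H,I}.
On input a, block {A,B,D,E,H,I} splits into {A,D,H} and {B,E,I}.
Refine {B,E,I} on symbol a: members go to different blocks, giving {E,I} and {B}.
On input b, block {A,D,H} splits into {A,D} and {H}.
Stable partition: {C,F,G} | {A,D} | {E,I} | {B} | {H} — 5 equivalence classes.
State D belongs to the block {A,D}, which has 2 states.

2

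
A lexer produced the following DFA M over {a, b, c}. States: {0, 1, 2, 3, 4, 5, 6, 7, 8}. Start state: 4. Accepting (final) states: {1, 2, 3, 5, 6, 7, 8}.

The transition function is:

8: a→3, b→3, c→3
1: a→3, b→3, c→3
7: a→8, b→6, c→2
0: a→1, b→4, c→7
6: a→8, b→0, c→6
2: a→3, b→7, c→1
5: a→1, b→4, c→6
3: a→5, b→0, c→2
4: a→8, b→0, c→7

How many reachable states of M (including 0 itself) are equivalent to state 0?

2

Every state is reachable, so we keep all 9.
Start with accepting vs non-accepting: {1,2,3,5,6,7,8} | {0,4}.
Refine {1,2,3,5,6,7,8} on symbol b: members go to different blocks, giving {1,2,7,8} and {3,5,6}.
Split {1,2,7,8} by δ(·,a) → {1,2,8} and {7}.
Refine {1,2,8} on symbol b: members go to different blocks, giving {1,8} and {2}.
Split {3,5,6} by δ(·,a) → {5,6} and {3}.
The partition is now stable with 6 blocks: {1,8} | {0,4} | {5,6} | {7} | {2} | {3}.
The equivalence class containing 0 is {0,4}, of size 2.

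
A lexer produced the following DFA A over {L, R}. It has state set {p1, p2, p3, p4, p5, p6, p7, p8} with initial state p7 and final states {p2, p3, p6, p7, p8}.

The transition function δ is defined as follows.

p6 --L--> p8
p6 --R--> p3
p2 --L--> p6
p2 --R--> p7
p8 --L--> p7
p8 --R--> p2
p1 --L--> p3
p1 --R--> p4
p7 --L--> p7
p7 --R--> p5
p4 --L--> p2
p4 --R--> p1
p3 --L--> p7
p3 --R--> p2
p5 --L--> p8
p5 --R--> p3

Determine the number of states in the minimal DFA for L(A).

5

First remove the unreachable states {p1,p4}; 6 states remain.
P0 = {p2,p3,p6,p7,p8} | {p5}.
Split {p2,p3,p6,p7,p8} by δ(·,R) → {p2,p3,p6,p8} and {p7}.
Split {p2,p3,p6,p8} by δ(·,L) → {p2,p6} and {p3,p8}.
Refine {p2,p6} on symbol L: members go to different blocks, giving {p2} and {p6}.
Stable partition: {p2} | {p5} | {p7} | {p3,p8} | {p6} — 5 equivalence classes.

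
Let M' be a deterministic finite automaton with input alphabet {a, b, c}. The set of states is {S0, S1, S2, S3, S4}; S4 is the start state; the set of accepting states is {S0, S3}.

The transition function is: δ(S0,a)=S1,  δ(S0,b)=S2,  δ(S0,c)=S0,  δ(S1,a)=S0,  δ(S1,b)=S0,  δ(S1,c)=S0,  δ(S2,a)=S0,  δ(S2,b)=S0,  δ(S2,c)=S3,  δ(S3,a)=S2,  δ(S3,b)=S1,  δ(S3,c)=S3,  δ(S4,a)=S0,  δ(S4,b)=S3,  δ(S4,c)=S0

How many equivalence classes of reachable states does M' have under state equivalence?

2

Initial partition by acceptance: {S0,S3} | {S1,S2,S4}.
Stable partition: {S0,S3} | {S1,S2,S4} — 2 equivalence classes.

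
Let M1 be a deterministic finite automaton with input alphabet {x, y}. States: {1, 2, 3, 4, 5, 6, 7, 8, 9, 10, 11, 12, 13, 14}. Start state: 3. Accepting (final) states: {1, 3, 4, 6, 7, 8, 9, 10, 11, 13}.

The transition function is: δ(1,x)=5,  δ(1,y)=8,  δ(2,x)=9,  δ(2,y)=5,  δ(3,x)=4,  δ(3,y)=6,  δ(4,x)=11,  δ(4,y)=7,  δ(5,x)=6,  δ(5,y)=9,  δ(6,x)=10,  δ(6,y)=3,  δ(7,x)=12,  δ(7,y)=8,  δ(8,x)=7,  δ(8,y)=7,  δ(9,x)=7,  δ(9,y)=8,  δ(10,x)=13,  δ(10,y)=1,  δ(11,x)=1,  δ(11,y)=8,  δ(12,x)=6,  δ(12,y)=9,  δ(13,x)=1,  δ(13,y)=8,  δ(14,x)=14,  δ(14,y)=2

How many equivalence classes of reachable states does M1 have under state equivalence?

6

First remove the unreachable states {2,14}; 12 states remain.
Start with accepting vs non-accepting: {1,3,4,6,7,8,9,10,11,13} | {5,12}.
Refine {1,3,4,6,7,8,9,10,11,13} on symbol x: members go to different blocks, giving {3,4,6,8,9,10,11,13} and {1,7}.
On input x, block {3,4,6,8,9,10,11,13} splits into {3,4,6,10} and {8,9,11,13}.
Split {3,4,6,10} by δ(·,x) → {3,6} and {4,10}.
Refine {8,9,11,13} on symbol y: members go to different blocks, giving {9,11,13} and {8}.
Stable partition: {3,6} | {5,12} | {1,7} | {9,11,13} | {4,10} | {8} — 6 equivalence classes.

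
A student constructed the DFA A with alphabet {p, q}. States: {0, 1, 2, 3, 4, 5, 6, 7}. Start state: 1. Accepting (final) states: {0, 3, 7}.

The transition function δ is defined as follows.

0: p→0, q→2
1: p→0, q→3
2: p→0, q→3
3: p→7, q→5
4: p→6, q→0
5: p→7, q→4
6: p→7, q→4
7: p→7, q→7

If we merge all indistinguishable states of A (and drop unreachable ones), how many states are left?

Start with accepting vs non-accepting: {0,3,7} | {1,2,4,5,6}.
Refine {0,3,7} on symbol q: members go to different blocks, giving {0,3} and {7}.
Split {0,3} by δ(·,p) → {0} and {3}.
Refine {1,2,4,5,6} on symbol p: members go to different blocks, giving {1,2} and {5,6} and {4}.
No further refinement is possible. Final partition (6 blocks): {0} | {1,2} | {7} | {3} | {5,6} | {4}.

6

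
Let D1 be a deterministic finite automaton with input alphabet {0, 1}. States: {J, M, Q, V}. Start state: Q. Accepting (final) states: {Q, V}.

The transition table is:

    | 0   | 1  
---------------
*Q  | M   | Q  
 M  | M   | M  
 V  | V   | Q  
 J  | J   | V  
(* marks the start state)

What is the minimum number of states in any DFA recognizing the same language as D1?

2

Reachable states from the start: {M,Q}. Unreachable: {J,V} — drop them.
P0 = {Q} | {M}.
The partition is now stable with 2 blocks: {Q} | {M}.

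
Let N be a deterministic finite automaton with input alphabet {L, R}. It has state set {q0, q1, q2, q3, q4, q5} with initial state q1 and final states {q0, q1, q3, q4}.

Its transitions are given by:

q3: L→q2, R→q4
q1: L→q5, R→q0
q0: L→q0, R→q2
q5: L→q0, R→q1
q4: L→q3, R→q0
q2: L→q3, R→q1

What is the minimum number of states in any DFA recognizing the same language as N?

6

P0 = {q0,q1,q3,q4} | {q2,q5}.
Refine {q0,q1,q3,q4} on symbol L: members go to different blocks, giving {q0,q4} and {q1,q3}.
On input L, block {q0,q4} splits into {q0} and {q4}.
On input L, block {q2,q5} splits into {q2} and {q5}.
Refine {q1,q3} on symbol L: members go to different blocks, giving {q1} and {q3}.
No further refinement is possible. Final partition (6 blocks): {q0} | {q2} | {q1} | {q4} | {q5} | {q3}.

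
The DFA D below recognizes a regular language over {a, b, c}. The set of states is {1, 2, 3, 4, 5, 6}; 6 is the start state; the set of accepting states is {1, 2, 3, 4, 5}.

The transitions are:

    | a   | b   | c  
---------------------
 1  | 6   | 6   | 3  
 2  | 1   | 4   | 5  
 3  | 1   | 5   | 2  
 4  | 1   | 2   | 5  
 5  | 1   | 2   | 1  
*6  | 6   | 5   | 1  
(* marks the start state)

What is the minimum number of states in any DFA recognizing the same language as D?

5

All states are reachable from the start state.
Initial partition by acceptance: {1,2,3,4,5} | {6}.
Refine {1,2,3,4,5} on symbol a: members go to different blocks, giving {2,3,4,5} and {1}.
Refine {2,3,4,5} on symbol c: members go to different blocks, giving {2,3,4} and {5}.
Refine {2,3,4} on symbol b: members go to different blocks, giving {2,4} and {3}.
Stable partition: {2,4} | {6} | {1} | {5} | {3} — 5 equivalence classes.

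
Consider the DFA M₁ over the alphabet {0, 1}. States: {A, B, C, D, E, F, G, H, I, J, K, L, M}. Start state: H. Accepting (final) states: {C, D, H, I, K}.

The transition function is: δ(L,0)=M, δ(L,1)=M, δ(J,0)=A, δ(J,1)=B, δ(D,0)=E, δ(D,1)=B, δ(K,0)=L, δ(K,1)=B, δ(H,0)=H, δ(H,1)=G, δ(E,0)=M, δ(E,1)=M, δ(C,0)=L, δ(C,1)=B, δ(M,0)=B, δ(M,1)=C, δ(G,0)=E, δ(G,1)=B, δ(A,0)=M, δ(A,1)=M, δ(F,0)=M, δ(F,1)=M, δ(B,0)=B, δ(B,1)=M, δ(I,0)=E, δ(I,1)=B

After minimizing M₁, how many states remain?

States {A,D,F,I,J,K} cannot be reached from the start state, so discard them.
Start with accepting vs non-accepting: {C,H} | {B,E,G,L,M}.
Split {C,H} by δ(·,0) → {C} and {H}.
Refine {B,E,G,L,M} on symbol 1: members go to different blocks, giving {B,E,G,L} and {M}.
On input 0, block {B,E,G,L} splits into {B,G} and {E,L}.
Refine {B,G} on symbol 0: members go to different blocks, giving {B} and {G}.
No further refinement is possible. Final partition (6 blocks): {C} | {B} | {H} | {M} | {E,L} | {G}.

6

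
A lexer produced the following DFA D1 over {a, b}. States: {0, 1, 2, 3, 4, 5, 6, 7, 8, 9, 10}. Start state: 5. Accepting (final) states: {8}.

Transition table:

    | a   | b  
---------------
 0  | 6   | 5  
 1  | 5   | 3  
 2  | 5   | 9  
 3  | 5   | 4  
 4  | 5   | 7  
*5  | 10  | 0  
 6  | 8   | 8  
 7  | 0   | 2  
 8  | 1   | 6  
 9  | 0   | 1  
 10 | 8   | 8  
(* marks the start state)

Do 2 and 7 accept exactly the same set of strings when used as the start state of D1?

Every state is reachable, so we keep all 11.
Start with accepting vs non-accepting: {8} | {0,1,2,3,4,5,6,7,9,10}.
Refine {0,1,2,3,4,5,6,7,9,10} on symbol a: members go to different blocks, giving {0,1,2,3,4,5,7,9} and {6,10}.
On input a, block {0,1,2,3,4,5,7,9} splits into {1,2,3,4,7,9} and {0,5}.
No further refinement is possible. Final partition (4 blocks): {8} | {1,2,3,4,7,9} | {6,10} | {0,5}.
2 and 7 lie in the same block of the stable partition, so they are equivalent — no string distinguishes them.

Yes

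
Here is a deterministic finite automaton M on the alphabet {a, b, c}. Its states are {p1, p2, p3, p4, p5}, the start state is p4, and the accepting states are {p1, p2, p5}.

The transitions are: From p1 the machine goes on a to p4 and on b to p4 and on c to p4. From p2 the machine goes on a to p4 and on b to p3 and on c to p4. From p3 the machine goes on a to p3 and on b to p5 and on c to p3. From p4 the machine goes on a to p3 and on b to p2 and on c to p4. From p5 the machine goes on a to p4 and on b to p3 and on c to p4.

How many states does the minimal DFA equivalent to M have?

States {p1} cannot be reached from the start state, so discard them.
P0 = {p2,p5} | {p3,p4}.
Stable partition: {p2,p5} | {p3,p4} — 2 equivalence classes.

2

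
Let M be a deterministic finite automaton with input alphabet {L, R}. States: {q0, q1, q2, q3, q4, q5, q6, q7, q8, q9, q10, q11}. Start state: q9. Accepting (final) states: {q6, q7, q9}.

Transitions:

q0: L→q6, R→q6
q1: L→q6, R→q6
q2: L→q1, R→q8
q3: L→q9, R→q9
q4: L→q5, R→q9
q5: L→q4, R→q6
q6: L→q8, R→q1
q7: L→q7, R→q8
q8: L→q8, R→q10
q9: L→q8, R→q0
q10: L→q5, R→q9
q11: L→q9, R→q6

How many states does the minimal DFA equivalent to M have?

First remove the unreachable states {q2,q3,q7,q11}; 8 states remain.
Initial partition by acceptance: {q6,q9} | {q0,q1,q4,q5,q8,q10}.
Split {q0,q1,q4,q5,q8,q10} by δ(·,L) → {q4,q5,q8,q10} and {q0,q1}.
On input R, block {q4,q5,q8,q10} splits into {q4,q5,q10} and {q8}.
No further refinement is possible. Final partition (4 blocks): {q6,q9} | {q4,q5,q10} | {q0,q1} | {q8}.

4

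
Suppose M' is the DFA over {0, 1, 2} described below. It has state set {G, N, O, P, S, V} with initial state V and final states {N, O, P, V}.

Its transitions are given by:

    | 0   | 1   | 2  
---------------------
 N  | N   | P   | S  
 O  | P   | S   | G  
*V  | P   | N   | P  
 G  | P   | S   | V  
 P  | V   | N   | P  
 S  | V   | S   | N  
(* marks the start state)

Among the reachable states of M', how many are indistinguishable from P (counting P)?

First remove the unreachable states {G,O}; 4 states remain.
Initial partition by acceptance: {N,P,V} | {S}.
On input 2, block {N,P,V} splits into {P,V} and {N}.
Stable partition: {P,V} | {S} | {N} — 3 equivalence classes.
The equivalence class containing P is {P,V}, of size 2.

2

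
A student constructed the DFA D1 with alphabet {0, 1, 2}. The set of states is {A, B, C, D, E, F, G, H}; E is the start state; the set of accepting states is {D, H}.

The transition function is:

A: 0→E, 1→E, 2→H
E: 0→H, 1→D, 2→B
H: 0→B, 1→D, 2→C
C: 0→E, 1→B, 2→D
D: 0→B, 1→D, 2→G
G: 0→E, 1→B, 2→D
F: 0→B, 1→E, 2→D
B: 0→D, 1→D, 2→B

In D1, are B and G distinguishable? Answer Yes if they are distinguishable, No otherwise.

First remove the unreachable states {A,F}; 6 states remain.
Start with accepting vs non-accepting: {D,H} | {B,C,E,G}.
Refine {B,C,E,G} on symbol 0: members go to different blocks, giving {B,E} and {C,G}.
The partition is now stable with 3 blocks: {D,H} | {B,E} | {C,G}.
B and G end up in different blocks, so they are distinguishable. For instance, the string '0' is accepted from only B.

Yes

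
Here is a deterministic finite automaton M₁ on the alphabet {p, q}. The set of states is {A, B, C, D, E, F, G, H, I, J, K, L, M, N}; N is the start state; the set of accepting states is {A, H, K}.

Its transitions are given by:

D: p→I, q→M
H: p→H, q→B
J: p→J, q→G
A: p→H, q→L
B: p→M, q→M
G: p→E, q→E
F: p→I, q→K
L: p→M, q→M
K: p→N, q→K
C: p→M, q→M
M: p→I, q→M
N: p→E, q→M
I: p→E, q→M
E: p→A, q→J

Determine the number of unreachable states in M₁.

BFS from N reaches {A, B, E, G, H, I, J, L, M, N}; the 4 state(s) C, D, F, K are never visited.

4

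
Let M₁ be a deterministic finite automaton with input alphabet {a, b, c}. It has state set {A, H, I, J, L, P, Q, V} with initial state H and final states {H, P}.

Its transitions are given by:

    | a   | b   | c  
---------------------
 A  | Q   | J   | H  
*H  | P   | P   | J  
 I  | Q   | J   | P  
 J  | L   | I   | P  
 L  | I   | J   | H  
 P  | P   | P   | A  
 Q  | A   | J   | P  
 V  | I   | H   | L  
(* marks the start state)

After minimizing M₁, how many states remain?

States {V} cannot be reached from the start state, so discard them.
P0 = {H,P} | {A,I,J,L,Q}.
Stable partition: {H,P} | {A,I,J,L,Q} — 2 equivalence classes.

2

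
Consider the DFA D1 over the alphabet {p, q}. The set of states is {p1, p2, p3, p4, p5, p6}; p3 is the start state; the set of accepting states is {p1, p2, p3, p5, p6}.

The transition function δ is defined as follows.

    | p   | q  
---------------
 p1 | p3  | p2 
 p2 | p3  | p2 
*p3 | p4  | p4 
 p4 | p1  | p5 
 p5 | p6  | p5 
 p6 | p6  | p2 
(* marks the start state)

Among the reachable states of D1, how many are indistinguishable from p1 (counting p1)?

2

Every state is reachable, so we keep all 6.
Start with accepting vs non-accepting: {p1,p2,p3,p5,p6} | {p4}.
Split {p1,p2,p3,p5,p6} by δ(·,p) → {p1,p2,p5,p6} and {p3}.
Split {p1,p2,p5,p6} by δ(·,p) → {p1,p2} and {p5,p6}.
Refine {p5,p6} on symbol q: members go to different blocks, giving {p5} and {p6}.
No further refinement is possible. Final partition (5 blocks): {p1,p2} | {p4} | {p3} | {p5} | {p6}.
The equivalence class containing p1 is {p1,p2}, of size 2.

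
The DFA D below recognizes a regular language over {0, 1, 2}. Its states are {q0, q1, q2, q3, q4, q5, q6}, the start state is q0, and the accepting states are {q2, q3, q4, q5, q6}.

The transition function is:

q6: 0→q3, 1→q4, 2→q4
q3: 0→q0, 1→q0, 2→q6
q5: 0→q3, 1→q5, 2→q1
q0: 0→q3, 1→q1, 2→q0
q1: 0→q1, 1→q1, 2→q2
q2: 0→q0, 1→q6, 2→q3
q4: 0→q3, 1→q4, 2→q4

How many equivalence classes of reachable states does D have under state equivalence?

5

First remove the unreachable states {q5}; 6 states remain.
P0 = {q2,q3,q4,q6} | {q0,q1}.
Split {q2,q3,q4,q6} by δ(·,0) → {q2,q3} and {q4,q6}.
Split {q2,q3} by δ(·,1) → {q2} and {q3}.
On input 0, block {q0,q1} splits into {q0} and {q1}.
The partition is now stable with 5 blocks: {q2} | {q0} | {q4,q6} | {q3} | {q1}.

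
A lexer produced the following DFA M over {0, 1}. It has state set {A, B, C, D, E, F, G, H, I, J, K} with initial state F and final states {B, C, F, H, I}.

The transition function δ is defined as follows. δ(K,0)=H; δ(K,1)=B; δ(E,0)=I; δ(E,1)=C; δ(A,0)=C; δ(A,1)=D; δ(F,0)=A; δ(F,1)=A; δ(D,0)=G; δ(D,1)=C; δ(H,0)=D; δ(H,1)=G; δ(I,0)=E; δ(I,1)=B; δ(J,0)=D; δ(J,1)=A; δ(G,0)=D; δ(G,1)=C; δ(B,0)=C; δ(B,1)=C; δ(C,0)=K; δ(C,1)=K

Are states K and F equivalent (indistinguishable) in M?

First remove the unreachable states {E,I,J}; 8 states remain.
P0 = {B,C,F,H} | {A,D,G,K}.
Split {B,C,F,H} by δ(·,0) → {C,F,H} and {B}.
Refine {A,D,G,K} on symbol 0: members go to different blocks, giving {A,K} and {D,G}.
Refine {C,F,H} on symbol 0: members go to different blocks, giving {C,F} and {H}.
Split {A,K} by δ(·,0) → {A} and {K}.
Refine {C,F} on symbol 0: members go to different blocks, giving {C} and {F}.
The partition is now stable with 7 blocks: {C} | {A} | {B} | {D,G} | {H} | {K} | {F}.
K and F end up in different blocks, so they are distinguishable. For instance, the string 'ε' is accepted from only F.

No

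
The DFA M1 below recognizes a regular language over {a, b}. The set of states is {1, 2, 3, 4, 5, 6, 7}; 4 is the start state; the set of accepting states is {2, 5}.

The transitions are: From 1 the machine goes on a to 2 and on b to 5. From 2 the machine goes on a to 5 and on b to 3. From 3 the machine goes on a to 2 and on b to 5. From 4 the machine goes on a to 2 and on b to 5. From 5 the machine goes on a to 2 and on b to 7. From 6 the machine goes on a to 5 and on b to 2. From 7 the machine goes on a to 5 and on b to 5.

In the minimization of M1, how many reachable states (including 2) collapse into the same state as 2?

First remove the unreachable states {1,6}; 5 states remain.
P0 = {2,5} | {3,4,7}.
No further refinement is possible. Final partition (2 blocks): {2,5} | {3,4,7}.
State 2 belongs to the block {2,5}, which has 2 states.

2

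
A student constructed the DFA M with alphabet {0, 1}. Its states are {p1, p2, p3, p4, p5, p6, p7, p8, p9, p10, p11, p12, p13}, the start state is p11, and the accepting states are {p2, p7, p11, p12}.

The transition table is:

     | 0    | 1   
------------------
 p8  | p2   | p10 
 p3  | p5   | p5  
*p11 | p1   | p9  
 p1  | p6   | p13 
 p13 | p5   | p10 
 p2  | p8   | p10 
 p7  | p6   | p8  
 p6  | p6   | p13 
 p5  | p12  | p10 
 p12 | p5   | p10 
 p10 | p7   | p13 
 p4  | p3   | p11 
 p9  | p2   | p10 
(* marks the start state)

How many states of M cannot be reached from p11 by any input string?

BFS from p11 reaches {p1, p2, p5, p6, p7, p8, p9, p10, p11, p12, p13}; the 2 state(s) p3, p4 are never visited.

2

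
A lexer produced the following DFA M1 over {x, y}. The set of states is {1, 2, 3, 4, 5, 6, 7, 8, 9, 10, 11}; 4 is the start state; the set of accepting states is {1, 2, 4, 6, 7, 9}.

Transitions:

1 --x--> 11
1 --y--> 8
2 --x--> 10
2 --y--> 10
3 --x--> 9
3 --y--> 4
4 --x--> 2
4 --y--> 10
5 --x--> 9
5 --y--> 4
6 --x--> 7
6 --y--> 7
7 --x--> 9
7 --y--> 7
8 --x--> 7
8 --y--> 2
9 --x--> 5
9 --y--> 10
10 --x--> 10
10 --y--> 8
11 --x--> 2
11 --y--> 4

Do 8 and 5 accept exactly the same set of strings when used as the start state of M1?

No

States {1,3,6,11} cannot be reached from the start state, so discard them.
P0 = {2,4,7,9} | {5,8,10}.
On input x, block {2,4,7,9} splits into {2,9} and {4,7}.
On input x, block {5,8,10} splits into {5} and {8} and {10}.
Refine {2,9} on symbol x: members go to different blocks, giving {2} and {9}.
On input x, block {4,7} splits into {4} and {7}.
No further refinement is possible. Final partition (7 blocks): {2} | {5} | {4} | {8} | {10} | {9} | {7}.
8 and 5 end up in different blocks, so they are distinguishable. For instance, the string 'xx' is accepted from only 8.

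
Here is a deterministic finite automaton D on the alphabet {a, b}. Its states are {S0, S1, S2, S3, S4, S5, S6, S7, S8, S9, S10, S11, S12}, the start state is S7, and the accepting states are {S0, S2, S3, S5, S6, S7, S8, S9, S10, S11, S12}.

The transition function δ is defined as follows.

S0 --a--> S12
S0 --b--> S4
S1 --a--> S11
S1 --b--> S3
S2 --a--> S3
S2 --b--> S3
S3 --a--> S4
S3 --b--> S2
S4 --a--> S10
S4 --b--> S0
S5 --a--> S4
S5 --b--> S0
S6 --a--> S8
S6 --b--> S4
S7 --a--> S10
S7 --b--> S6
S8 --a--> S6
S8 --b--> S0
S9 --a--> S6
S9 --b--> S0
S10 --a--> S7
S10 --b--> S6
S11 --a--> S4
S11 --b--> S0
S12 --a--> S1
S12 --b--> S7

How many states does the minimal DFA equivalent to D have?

10

Reachable states from the start: {S0,S1,S2,S3,S4,S6,S7,S8,S10,S11,S12}. Unreachable: {S5,S9} — drop them.
Initial partition by acceptance: {S0,S2,S3,S6,S7,S8,S10,S11,S12} | {S1,S4}.
Split {S0,S2,S3,S6,S7,S8,S10,S11,S12} by δ(·,a) → {S0,S2,S6,S7,S8,S10} and {S3,S11,S12}.
Split {S0,S2,S6,S7,S8,S10} by δ(·,a) → {S6,S7,S8,S10} and {S0,S2}.
Refine {S6,S7,S8,S10} on symbol b: members go to different blocks, giving {S7,S10} and {S6} and {S8}.
Split {S1,S4} by δ(·,a) → {S1} and {S4}.
On input a, block {S3,S11,S12} splits into {S3,S11} and {S12}.
On input a, block {S0,S2} splits into {S0} and {S2}.
On input b, block {S3,S11} splits into {S3} and {S11}.
No further refinement is possible. Final partition (10 blocks): {S7,S10} | {S1} | {S3} | {S0} | {S6} | {S8} | {S4} | {S12} | {S2} | {S11}.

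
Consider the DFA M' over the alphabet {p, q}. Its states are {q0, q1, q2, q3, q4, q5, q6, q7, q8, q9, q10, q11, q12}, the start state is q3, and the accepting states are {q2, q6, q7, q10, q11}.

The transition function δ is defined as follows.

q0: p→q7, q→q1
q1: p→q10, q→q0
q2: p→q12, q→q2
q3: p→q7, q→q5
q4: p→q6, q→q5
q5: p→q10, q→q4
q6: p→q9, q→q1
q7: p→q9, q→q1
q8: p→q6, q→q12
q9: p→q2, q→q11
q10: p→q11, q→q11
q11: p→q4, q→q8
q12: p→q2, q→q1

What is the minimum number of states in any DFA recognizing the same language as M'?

All states are reachable from the start state.
P0 = {q2,q6,q7,q10,q11} | {q0,q1,q3,q4,q5,q8,q9,q12}.
On input p, block {q2,q6,q7,q10,q11} splits into {q2,q6,q7,q11} and {q10}.
Refine {q2,q6,q7,q11} on symbol q: members go to different blocks, giving {q6,q7,q11} and {q2}.
On input p, block {q0,q1,q3,q4,q5,q8,q9,q12} splits into {q0,q3,q4,q8} and {q1,q5} and {q9,q12}.
On input p, block {q6,q7,q11} splits into {q6,q7} and {q11}.
On input q, block {q0,q3,q4,q8} splits into {q0,q3,q4} and {q8}.
Refine {q9,q12} on symbol q: members go to different blocks, giving {q9} and {q12}.
The partition is now stable with 9 blocks: {q6,q7} | {q0,q3,q4} | {q10} | {q2} | {q1,q5} | {q9} | {q11} | {q8} | {q12}.

9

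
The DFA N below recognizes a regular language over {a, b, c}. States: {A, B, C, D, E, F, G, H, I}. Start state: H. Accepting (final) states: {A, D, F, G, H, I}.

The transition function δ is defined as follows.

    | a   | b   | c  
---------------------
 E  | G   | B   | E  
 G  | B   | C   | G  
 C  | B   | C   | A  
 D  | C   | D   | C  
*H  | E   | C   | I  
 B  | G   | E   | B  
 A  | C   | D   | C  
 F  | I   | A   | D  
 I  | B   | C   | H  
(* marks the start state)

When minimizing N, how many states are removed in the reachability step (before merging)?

No path from H leads to F; the other 8 states are all reachable.

1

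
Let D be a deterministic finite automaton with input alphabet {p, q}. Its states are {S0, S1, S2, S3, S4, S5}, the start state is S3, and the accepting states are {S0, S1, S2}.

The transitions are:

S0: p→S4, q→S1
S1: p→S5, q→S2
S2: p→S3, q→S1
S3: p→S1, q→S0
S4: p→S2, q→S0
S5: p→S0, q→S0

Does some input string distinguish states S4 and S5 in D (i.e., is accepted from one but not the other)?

Start with accepting vs non-accepting: {S0,S1,S2} | {S3,S4,S5}.
Stable partition: {S0,S1,S2} | {S3,S4,S5} — 2 equivalence classes.
S4 and S5 lie in the same block of the stable partition, so they are equivalent — no string distinguishes them.

No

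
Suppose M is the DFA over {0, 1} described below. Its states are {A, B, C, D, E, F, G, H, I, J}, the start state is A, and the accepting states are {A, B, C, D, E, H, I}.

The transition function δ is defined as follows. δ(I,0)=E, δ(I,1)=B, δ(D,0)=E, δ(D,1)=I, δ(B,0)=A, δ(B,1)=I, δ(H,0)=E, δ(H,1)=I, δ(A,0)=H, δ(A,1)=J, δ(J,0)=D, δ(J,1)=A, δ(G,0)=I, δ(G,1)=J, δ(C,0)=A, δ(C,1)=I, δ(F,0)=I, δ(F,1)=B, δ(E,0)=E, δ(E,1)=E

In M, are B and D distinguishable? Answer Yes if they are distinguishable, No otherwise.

First remove the unreachable states {C,F,G}; 7 states remain.
Start with accepting vs non-accepting: {A,B,D,E,H,I} | {J}.
Refine {A,B,D,E,H,I} on symbol 1: members go to different blocks, giving {B,D,E,H,I} and {A}.
On input 0, block {B,D,E,H,I} splits into {D,E,H,I} and {B}.
Refine {D,E,H,I} on symbol 1: members go to different blocks, giving {D,E,H} and {I}.
On input 1, block {D,E,H} splits into {D,H} and {E}.
The partition is now stable with 6 blocks: {D,H} | {J} | {A} | {B} | {I} | {E}.
B and D end up in different blocks, so they are distinguishable. For instance, the string '01' is accepted from only D.

Yes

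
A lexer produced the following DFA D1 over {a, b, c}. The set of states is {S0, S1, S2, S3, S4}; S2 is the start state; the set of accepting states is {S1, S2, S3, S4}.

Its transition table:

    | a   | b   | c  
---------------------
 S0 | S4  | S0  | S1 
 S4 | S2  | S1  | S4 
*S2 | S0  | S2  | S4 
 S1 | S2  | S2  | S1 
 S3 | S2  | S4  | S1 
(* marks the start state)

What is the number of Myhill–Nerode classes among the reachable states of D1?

4

States {S3} cannot be reached from the start state, so discard them.
Start with accepting vs non-accepting: {S1,S2,S4} | {S0}.
Split {S1,S2,S4} by δ(·,a) → {S1,S4} and {S2}.
On input b, block {S1,S4} splits into {S1} and {S4}.
No further refinement is possible. Final partition (4 blocks): {S1} | {S0} | {S2} | {S4}.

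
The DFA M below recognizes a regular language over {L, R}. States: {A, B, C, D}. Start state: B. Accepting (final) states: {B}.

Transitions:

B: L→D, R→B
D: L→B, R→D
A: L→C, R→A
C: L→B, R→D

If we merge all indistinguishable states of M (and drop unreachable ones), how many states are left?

2

States {A,C} cannot be reached from the start state, so discard them.
P0 = {B} | {D}.
The partition is now stable with 2 blocks: {B} | {D}.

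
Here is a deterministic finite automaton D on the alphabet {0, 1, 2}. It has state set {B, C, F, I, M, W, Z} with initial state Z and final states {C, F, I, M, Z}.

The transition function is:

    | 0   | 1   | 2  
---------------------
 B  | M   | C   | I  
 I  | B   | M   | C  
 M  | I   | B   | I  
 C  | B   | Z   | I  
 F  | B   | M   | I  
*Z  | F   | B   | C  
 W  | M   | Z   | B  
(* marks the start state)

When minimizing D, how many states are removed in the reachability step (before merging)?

No path from Z leads to W; the other 6 states are all reachable.

1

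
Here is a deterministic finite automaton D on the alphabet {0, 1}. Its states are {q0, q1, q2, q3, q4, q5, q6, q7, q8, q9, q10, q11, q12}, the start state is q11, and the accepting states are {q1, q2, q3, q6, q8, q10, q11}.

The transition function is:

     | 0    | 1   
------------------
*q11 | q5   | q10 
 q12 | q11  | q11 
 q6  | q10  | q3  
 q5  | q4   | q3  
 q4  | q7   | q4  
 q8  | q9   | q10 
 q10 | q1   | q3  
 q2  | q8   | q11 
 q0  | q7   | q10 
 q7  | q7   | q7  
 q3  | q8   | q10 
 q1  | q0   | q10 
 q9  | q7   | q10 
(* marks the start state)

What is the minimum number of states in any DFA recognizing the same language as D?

Reachable states from the start: {q0,q1,q3,q4,q5,q7,q8,q9,q10,q11}. Unreachable: {q2,q6,q12} — drop them.
P0 = {q1,q3,q8,q10,q11} | {q0,q4,q5,q7,q9}.
On input 0, block {q1,q3,q8,q10,q11} splits into {q1,q8,q11} and {q3,q10}.
Refine {q0,q4,q5,q7,q9} on symbol 1: members go to different blocks, giving {q0,q5,q9} and {q4,q7}.
No further refinement is possible. Final partition (4 blocks): {q1,q8,q11} | {q0,q5,q9} | {q3,q10} | {q4,q7}.

4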